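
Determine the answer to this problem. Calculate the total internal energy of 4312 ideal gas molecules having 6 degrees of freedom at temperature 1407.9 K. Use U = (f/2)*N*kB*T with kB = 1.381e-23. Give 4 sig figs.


Step 1: f/2 = 6/2 = 3.0
Step 2: N*kB*T = 4312*1.381e-23*1407.9 = 8.384e-17
Step 3: U = 3.0 * 8.384e-17 = 2.515e-16 J

2.515e-16


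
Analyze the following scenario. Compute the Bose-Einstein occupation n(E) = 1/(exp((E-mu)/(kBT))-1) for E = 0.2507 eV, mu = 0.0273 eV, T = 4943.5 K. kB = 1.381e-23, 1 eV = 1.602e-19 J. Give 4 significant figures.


Step 1: (E - mu) = 0.2234 eV
Step 2: x = (E-mu)*eV/(kB*T) = 0.2234*1.602e-19/(1.381e-23*4943.5) = 0.5242
Step 3: exp(x) = 1.689
Step 4: n = 1/(exp(x)-1) = 1.451

1.451


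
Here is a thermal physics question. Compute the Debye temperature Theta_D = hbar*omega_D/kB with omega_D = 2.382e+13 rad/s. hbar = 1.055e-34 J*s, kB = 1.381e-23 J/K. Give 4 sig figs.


Step 1: hbar*omega_D = 1.055e-34 * 2.382e+13 = 2.513e-21 J
Step 2: Theta_D = 2.513e-21 / 1.381e-23
Step 3: Theta_D = 182 K

182


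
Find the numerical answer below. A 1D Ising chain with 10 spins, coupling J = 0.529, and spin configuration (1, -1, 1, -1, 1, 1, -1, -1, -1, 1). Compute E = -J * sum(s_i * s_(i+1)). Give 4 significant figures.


Step 1: Nearest-neighbor products: -1, -1, -1, -1, 1, -1, 1, 1, -1
Step 2: Sum of products = -3
Step 3: E = -0.529 * -3 = 1.587

1.587


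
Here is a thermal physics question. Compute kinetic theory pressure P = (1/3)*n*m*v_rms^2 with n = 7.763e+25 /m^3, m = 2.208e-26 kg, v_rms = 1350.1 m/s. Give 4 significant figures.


Step 1: v_rms^2 = 1350.1^2 = 1.823e+06
Step 2: n*m = 7.763e+25*2.208e-26 = 1.714
Step 3: P = (1/3)*1.714*1.823e+06 = 1.041e+06 Pa

1.041e+06


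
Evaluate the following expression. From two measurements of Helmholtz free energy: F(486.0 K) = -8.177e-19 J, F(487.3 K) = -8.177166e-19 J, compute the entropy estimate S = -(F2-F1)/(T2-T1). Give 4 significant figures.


Step 1: dF = F2 - F1 = -8.177166e-19 - (-8.177e-19) = -1.66e-23 J
Step 2: dT = T2 - T1 = 487.3 - 486.0 = 1.3 K
Step 3: S = -dF/dT = -(-1.66e-23)/1.3 = 1.277e-23 J/K

1.277e-23


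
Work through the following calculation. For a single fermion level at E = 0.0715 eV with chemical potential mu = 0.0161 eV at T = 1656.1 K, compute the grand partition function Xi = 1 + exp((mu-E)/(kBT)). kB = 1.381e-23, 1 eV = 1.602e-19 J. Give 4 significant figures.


Step 1: (mu - E) = 0.0161 - 0.0715 = -0.0554 eV
Step 2: x = (mu-E)*eV/(kB*T) = -0.0554*1.602e-19/(1.381e-23*1656.1) = -0.3881
Step 3: exp(x) = 0.6784
Step 4: Xi = 1 + 0.6784 = 1.678

1.678


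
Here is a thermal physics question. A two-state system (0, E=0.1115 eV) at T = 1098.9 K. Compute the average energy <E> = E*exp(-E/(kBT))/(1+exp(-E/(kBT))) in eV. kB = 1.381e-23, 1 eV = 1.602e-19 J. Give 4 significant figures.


Step 1: beta*E = 0.1115*1.602e-19/(1.381e-23*1098.9) = 1.177
Step 2: exp(-beta*E) = 0.3082
Step 3: <E> = 0.1115*0.3082/(1+0.3082) = 0.02627 eV

0.02627


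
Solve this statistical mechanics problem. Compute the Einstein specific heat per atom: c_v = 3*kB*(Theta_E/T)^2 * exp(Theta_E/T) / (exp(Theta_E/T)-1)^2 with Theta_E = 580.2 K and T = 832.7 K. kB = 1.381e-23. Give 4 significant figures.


Step 1: x = Theta_E/T = 580.2/832.7 = 0.6968
Step 2: x^2 = 0.4855
Step 3: exp(x) = 2.007
Step 4: c_v = 3*1.381e-23*0.4855*2.007/(2.007-1)^2 = 3.979e-23

3.979e-23


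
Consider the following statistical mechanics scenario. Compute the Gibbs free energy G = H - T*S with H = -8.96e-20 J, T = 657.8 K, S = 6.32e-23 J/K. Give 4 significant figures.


Step 1: T*S = 657.8 * 6.32e-23 = 4.157e-20 J
Step 2: G = H - T*S = -8.96e-20 - 4.157e-20
Step 3: G = -1.312e-19 J

-1.312e-19


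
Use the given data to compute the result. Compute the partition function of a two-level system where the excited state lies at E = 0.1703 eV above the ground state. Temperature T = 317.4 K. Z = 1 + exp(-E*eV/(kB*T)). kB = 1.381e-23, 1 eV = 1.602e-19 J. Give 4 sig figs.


Step 1: Compute beta*E = E*eV/(kB*T) = 0.1703*1.602e-19/(1.381e-23*317.4) = 6.224
Step 2: exp(-beta*E) = exp(-6.224) = 0.001981
Step 3: Z = 1 + 0.001981 = 1.002

1.002


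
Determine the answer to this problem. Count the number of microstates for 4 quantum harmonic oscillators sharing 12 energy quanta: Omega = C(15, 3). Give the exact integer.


Step 1: Use binomial coefficient C(15, 3)
Step 2: Numerator = 15! / 12!
Step 3: Denominator = 3!
Step 4: Omega = 455

455


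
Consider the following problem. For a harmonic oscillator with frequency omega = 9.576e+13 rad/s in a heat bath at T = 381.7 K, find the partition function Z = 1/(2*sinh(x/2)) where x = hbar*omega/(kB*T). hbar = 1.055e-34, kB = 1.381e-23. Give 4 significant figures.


Step 1: Compute x = hbar*omega/(kB*T) = 1.055e-34*9.576e+13/(1.381e-23*381.7) = 1.917
Step 2: x/2 = 0.9583
Step 3: sinh(x/2) = 1.112
Step 4: Z = 1/(2*1.112) = 0.4497

0.4497


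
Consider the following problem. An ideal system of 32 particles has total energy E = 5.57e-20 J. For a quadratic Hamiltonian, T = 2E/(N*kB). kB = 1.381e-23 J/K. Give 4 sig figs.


Step 1: Numerator = 2*E = 2*5.57e-20 = 1.114e-19 J
Step 2: Denominator = N*kB = 32*1.381e-23 = 4.419e-22
Step 3: T = 1.114e-19 / 4.419e-22 = 252.1 K

252.1


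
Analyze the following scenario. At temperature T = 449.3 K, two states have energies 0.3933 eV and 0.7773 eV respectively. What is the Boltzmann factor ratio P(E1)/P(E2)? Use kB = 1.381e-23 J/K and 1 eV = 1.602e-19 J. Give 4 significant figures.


Step 1: Compute energy difference dE = E1 - E2 = 0.3933 - 0.7773 = -0.384 eV
Step 2: Convert to Joules: dE_J = -0.384 * 1.602e-19 = -6.152e-20 J
Step 3: Compute exponent = -dE_J / (kB * T) = -(-6.152e-20) / (1.381e-23 * 449.3) = 9.914
Step 4: P(E1)/P(E2) = exp(9.914) = 2.022e+04

2.022e+04


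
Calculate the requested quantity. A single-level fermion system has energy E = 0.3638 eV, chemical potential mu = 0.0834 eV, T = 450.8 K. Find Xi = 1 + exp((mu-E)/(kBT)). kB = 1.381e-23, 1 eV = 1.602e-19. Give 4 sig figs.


Step 1: (mu - E) = 0.0834 - 0.3638 = -0.2804 eV
Step 2: x = (mu-E)*eV/(kB*T) = -0.2804*1.602e-19/(1.381e-23*450.8) = -7.215
Step 3: exp(x) = 0.0007351
Step 4: Xi = 1 + 0.0007351 = 1.001

1.001


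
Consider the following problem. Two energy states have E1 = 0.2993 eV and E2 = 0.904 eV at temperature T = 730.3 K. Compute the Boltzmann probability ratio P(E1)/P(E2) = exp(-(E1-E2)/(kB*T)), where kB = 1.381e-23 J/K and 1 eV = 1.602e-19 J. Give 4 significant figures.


Step 1: Compute energy difference dE = E1 - E2 = 0.2993 - 0.904 = -0.6047 eV
Step 2: Convert to Joules: dE_J = -0.6047 * 1.602e-19 = -9.687e-20 J
Step 3: Compute exponent = -dE_J / (kB * T) = -(-9.687e-20) / (1.381e-23 * 730.3) = 9.605
Step 4: P(E1)/P(E2) = exp(9.605) = 1.484e+04

1.484e+04


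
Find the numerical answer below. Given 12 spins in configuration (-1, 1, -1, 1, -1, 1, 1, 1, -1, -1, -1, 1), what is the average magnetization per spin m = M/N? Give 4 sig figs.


Step 1: Count up spins (+1): 6, down spins (-1): 6
Step 2: Total magnetization M = 6 - 6 = 0
Step 3: m = M/N = 0/12 = 0

0


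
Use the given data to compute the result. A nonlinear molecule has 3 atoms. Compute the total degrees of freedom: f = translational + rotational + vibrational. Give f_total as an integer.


Step 1: Translational DOF = 3
Step 2: Rotational DOF (nonlinear) = 3
Step 3: Vibrational DOF = 3*3 - 6 = 3
Step 4: Total = 3 + 3 + 3 = 9

9


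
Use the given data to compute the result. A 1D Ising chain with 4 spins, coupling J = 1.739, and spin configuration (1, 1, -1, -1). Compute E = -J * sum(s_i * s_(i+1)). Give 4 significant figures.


Step 1: Nearest-neighbor products: 1, -1, 1
Step 2: Sum of products = 1
Step 3: E = -1.739 * 1 = -1.739

-1.739


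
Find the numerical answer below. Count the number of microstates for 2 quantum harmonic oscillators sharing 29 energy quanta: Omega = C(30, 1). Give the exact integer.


Step 1: Use binomial coefficient C(30, 1)
Step 2: Numerator = 30! / 29!
Step 3: Denominator = 1!
Step 4: Omega = 30

30


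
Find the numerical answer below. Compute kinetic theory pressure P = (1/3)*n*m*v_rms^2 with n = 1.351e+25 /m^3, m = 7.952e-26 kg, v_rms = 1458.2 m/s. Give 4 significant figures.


Step 1: v_rms^2 = 1458.2^2 = 2.126e+06
Step 2: n*m = 1.351e+25*7.952e-26 = 1.074
Step 3: P = (1/3)*1.074*2.126e+06 = 7.615e+05 Pa

7.615e+05


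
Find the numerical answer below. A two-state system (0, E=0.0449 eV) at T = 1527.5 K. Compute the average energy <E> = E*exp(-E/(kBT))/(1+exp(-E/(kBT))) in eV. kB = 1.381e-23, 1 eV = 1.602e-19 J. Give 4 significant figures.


Step 1: beta*E = 0.0449*1.602e-19/(1.381e-23*1527.5) = 0.341
Step 2: exp(-beta*E) = 0.7111
Step 3: <E> = 0.0449*0.7111/(1+0.7111) = 0.01866 eV

0.01866


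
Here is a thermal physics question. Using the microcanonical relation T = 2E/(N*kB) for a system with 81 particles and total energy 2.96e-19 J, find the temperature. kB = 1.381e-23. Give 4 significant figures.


Step 1: Numerator = 2*E = 2*2.96e-19 = 5.92e-19 J
Step 2: Denominator = N*kB = 81*1.381e-23 = 1.119e-21
Step 3: T = 5.92e-19 / 1.119e-21 = 529.2 K

529.2


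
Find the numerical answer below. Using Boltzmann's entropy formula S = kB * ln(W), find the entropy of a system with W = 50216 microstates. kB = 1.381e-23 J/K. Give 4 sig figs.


Step 1: ln(W) = ln(50216) = 10.82
Step 2: S = kB * ln(W) = 1.381e-23 * 10.82
Step 3: S = 1.495e-22 J/K

1.495e-22


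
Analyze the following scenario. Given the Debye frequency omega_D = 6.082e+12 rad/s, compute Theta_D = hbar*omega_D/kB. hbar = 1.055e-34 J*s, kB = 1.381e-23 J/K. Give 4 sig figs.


Step 1: hbar*omega_D = 1.055e-34 * 6.082e+12 = 6.417e-22 J
Step 2: Theta_D = 6.417e-22 / 1.381e-23
Step 3: Theta_D = 46.46 K

46.46


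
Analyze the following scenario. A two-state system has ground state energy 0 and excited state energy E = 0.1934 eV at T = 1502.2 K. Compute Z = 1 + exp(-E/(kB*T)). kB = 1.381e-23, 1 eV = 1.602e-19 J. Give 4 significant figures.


Step 1: Compute beta*E = E*eV/(kB*T) = 0.1934*1.602e-19/(1.381e-23*1502.2) = 1.493
Step 2: exp(-beta*E) = exp(-1.493) = 0.2246
Step 3: Z = 1 + 0.2246 = 1.225

1.225


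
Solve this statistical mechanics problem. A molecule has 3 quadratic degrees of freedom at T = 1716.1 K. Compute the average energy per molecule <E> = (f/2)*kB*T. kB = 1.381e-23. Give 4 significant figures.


Step 1: f/2 = 3/2 = 1.5
Step 2: kB*T = 1.381e-23 * 1716.1 = 2.37e-20
Step 3: <E> = 1.5 * 2.37e-20 = 3.555e-20 J

3.555e-20


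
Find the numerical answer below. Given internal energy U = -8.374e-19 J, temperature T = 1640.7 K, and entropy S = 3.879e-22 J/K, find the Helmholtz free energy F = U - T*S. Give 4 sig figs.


Step 1: T*S = 1640.7 * 3.879e-22 = 6.364e-19 J
Step 2: F = U - T*S = -8.374e-19 - 6.364e-19
Step 3: F = -1.474e-18 J

-1.474e-18


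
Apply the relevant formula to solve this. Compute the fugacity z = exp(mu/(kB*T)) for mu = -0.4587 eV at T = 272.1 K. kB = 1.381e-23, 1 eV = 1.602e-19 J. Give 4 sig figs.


Step 1: Convert mu to Joules: -0.4587*1.602e-19 = -7.348e-20 J
Step 2: kB*T = 1.381e-23*272.1 = 3.758e-21 J
Step 3: mu/(kB*T) = -19.56
Step 4: z = exp(-19.56) = 3.215e-09

3.215e-09


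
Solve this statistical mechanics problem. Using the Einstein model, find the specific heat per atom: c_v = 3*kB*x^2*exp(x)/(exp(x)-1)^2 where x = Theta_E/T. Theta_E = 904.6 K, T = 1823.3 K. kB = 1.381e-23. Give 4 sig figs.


Step 1: x = Theta_E/T = 904.6/1823.3 = 0.4961
Step 2: x^2 = 0.2461
Step 3: exp(x) = 1.642
Step 4: c_v = 3*1.381e-23*0.2461*1.642/(1.642-1)^2 = 4.059e-23

4.059e-23


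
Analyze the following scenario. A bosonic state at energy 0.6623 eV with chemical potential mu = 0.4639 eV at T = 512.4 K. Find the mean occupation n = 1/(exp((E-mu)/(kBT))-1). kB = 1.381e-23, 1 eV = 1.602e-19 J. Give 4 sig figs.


Step 1: (E - mu) = 0.1984 eV
Step 2: x = (E-mu)*eV/(kB*T) = 0.1984*1.602e-19/(1.381e-23*512.4) = 4.492
Step 3: exp(x) = 89.26
Step 4: n = 1/(exp(x)-1) = 0.01133

0.01133


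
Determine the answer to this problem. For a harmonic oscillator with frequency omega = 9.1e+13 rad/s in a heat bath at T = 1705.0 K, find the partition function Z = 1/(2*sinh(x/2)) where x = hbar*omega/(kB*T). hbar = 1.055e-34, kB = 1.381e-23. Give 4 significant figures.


Step 1: Compute x = hbar*omega/(kB*T) = 1.055e-34*9.1e+13/(1.381e-23*1705.0) = 0.4077
Step 2: x/2 = 0.2039
Step 3: sinh(x/2) = 0.2053
Step 4: Z = 1/(2*0.2053) = 2.436

2.436


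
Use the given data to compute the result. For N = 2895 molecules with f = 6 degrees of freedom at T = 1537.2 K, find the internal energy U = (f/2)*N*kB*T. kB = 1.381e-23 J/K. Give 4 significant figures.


Step 1: f/2 = 6/2 = 3.0
Step 2: N*kB*T = 2895*1.381e-23*1537.2 = 6.146e-17
Step 3: U = 3.0 * 6.146e-17 = 1.844e-16 J

1.844e-16


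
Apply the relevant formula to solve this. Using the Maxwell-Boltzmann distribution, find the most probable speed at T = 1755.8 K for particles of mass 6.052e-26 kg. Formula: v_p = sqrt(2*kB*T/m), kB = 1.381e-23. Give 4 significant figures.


Step 1: Numerator = 2*kB*T = 2*1.381e-23*1755.8 = 4.85e-20
Step 2: Ratio = 4.85e-20 / 6.052e-26 = 8.013e+05
Step 3: v_p = sqrt(8.013e+05) = 895.2 m/s

895.2


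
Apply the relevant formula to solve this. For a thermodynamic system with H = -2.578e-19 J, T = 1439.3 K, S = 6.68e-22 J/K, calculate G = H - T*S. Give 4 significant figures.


Step 1: T*S = 1439.3 * 6.68e-22 = 9.615e-19 J
Step 2: G = H - T*S = -2.578e-19 - 9.615e-19
Step 3: G = -1.219e-18 J

-1.219e-18


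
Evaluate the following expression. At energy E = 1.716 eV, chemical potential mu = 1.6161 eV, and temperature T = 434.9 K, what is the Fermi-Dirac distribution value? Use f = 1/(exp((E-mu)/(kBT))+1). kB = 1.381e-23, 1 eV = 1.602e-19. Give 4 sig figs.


Step 1: (E - mu) = 1.716 - 1.6161 = 0.0999 eV
Step 2: Convert: (E-mu)*eV = 1.6e-20 J
Step 3: x = (E-mu)*eV/(kB*T) = 2.665
Step 4: f = 1/(exp(2.665)+1) = 0.06509

0.06509


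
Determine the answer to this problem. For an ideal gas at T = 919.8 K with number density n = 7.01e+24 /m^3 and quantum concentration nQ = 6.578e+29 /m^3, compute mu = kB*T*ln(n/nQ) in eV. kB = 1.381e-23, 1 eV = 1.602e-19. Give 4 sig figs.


Step 1: n/nQ = 7.01e+24/6.578e+29 = 1.066e-05
Step 2: ln(n/nQ) = -11.45
Step 3: mu = kB*T*ln(n/nQ) = 1.27e-20*-11.45 = -1.454e-19 J
Step 4: Convert to eV: -1.454e-19/1.602e-19 = -0.9078 eV

-0.9078


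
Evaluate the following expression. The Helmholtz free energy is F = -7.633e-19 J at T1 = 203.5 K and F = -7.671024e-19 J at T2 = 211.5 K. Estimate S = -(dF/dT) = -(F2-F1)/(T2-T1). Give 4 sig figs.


Step 1: dF = F2 - F1 = -7.671024e-19 - (-7.633e-19) = -3.8024e-21 J
Step 2: dT = T2 - T1 = 211.5 - 203.5 = 8 K
Step 3: S = -dF/dT = -(-3.8024e-21)/8 = 4.753e-22 J/K

4.753e-22


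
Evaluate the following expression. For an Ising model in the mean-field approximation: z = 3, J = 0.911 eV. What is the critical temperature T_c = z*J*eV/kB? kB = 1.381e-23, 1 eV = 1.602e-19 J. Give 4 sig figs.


Step 1: z*J = 3*0.911 = 2.733 eV
Step 2: Convert to Joules: 2.733*1.602e-19 = 4.378e-19 J
Step 3: T_c = 4.378e-19 / 1.381e-23 = 3.17e+04 K

3.17e+04


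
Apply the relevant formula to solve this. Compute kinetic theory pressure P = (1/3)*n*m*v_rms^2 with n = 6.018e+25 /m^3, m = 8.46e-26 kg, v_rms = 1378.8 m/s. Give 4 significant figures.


Step 1: v_rms^2 = 1378.8^2 = 1.901e+06
Step 2: n*m = 6.018e+25*8.46e-26 = 5.091
Step 3: P = (1/3)*5.091*1.901e+06 = 3.226e+06 Pa

3.226e+06


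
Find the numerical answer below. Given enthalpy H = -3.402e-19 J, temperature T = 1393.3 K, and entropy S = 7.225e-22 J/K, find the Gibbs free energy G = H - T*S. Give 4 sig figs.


Step 1: T*S = 1393.3 * 7.225e-22 = 1.007e-18 J
Step 2: G = H - T*S = -3.402e-19 - 1.007e-18
Step 3: G = -1.347e-18 J

-1.347e-18


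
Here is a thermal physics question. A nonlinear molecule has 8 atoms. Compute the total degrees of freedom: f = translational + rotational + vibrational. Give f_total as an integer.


Step 1: Translational DOF = 3
Step 2: Rotational DOF (nonlinear) = 3
Step 3: Vibrational DOF = 3*8 - 6 = 18
Step 4: Total = 3 + 3 + 18 = 24

24


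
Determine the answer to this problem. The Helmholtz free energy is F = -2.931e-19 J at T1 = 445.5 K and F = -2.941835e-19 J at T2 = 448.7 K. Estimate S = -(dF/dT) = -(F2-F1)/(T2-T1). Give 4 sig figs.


Step 1: dF = F2 - F1 = -2.941835e-19 - (-2.931e-19) = -1.0835e-21 J
Step 2: dT = T2 - T1 = 448.7 - 445.5 = 3.2 K
Step 3: S = -dF/dT = -(-1.0835e-21)/3.2 = 3.386e-22 J/K

3.386e-22


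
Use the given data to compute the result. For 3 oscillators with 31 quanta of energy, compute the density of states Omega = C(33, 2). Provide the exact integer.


Step 1: Use binomial coefficient C(33, 2)
Step 2: Numerator = 33! / 31!
Step 3: Denominator = 2!
Step 4: Omega = 528

528


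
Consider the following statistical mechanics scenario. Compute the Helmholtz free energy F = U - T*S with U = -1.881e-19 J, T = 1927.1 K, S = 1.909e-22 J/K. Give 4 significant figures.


Step 1: T*S = 1927.1 * 1.909e-22 = 3.679e-19 J
Step 2: F = U - T*S = -1.881e-19 - 3.679e-19
Step 3: F = -5.56e-19 J

-5.56e-19


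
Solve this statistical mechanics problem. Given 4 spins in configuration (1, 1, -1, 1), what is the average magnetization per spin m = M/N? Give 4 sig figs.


Step 1: Count up spins (+1): 3, down spins (-1): 1
Step 2: Total magnetization M = 3 - 1 = 2
Step 3: m = M/N = 2/4 = 0.5

0.5


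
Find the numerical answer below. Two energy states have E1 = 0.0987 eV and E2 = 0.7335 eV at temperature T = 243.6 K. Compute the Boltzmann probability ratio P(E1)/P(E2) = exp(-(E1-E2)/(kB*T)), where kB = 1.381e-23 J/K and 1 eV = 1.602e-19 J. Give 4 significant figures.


Step 1: Compute energy difference dE = E1 - E2 = 0.0987 - 0.7335 = -0.6348 eV
Step 2: Convert to Joules: dE_J = -0.6348 * 1.602e-19 = -1.017e-19 J
Step 3: Compute exponent = -dE_J / (kB * T) = -(-1.017e-19) / (1.381e-23 * 243.6) = 30.23
Step 4: P(E1)/P(E2) = exp(30.23) = 1.344e+13

1.344e+13


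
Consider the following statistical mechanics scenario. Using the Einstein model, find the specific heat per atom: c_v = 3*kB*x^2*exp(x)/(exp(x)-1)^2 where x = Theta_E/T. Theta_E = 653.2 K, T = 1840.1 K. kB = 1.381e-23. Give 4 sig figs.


Step 1: x = Theta_E/T = 653.2/1840.1 = 0.355
Step 2: x^2 = 0.126
Step 3: exp(x) = 1.426
Step 4: c_v = 3*1.381e-23*0.126*1.426/(1.426-1)^2 = 4.1e-23

4.1e-23


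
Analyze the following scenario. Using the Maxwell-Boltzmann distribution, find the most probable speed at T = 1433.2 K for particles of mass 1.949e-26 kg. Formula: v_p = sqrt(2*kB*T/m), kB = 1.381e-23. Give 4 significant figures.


Step 1: Numerator = 2*kB*T = 2*1.381e-23*1433.2 = 3.958e-20
Step 2: Ratio = 3.958e-20 / 1.949e-26 = 2.031e+06
Step 3: v_p = sqrt(2.031e+06) = 1425 m/s

1425


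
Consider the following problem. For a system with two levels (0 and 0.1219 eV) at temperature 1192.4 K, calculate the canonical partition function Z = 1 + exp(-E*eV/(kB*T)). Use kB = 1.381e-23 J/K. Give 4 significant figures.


Step 1: Compute beta*E = E*eV/(kB*T) = 0.1219*1.602e-19/(1.381e-23*1192.4) = 1.186
Step 2: exp(-beta*E) = exp(-1.186) = 0.3055
Step 3: Z = 1 + 0.3055 = 1.305

1.305


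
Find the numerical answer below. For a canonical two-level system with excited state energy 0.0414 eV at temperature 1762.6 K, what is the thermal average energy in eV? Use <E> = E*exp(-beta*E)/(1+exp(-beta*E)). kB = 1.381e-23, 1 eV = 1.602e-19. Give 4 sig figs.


Step 1: beta*E = 0.0414*1.602e-19/(1.381e-23*1762.6) = 0.2725
Step 2: exp(-beta*E) = 0.7615
Step 3: <E> = 0.0414*0.7615/(1+0.7615) = 0.0179 eV

0.0179


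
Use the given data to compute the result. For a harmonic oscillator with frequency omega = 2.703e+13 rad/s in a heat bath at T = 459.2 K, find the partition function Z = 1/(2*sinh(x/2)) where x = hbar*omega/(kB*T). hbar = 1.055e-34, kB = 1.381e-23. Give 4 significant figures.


Step 1: Compute x = hbar*omega/(kB*T) = 1.055e-34*2.703e+13/(1.381e-23*459.2) = 0.4497
Step 2: x/2 = 0.2248
Step 3: sinh(x/2) = 0.2267
Step 4: Z = 1/(2*0.2267) = 2.205

2.205


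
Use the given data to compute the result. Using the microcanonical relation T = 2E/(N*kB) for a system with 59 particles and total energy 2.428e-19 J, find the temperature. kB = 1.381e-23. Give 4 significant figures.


Step 1: Numerator = 2*E = 2*2.428e-19 = 4.856e-19 J
Step 2: Denominator = N*kB = 59*1.381e-23 = 8.148e-22
Step 3: T = 4.856e-19 / 8.148e-22 = 596 K

596


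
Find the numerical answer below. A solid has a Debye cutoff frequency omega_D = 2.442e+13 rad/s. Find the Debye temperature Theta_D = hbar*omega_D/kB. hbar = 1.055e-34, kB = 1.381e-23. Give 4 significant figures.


Step 1: hbar*omega_D = 1.055e-34 * 2.442e+13 = 2.576e-21 J
Step 2: Theta_D = 2.576e-21 / 1.381e-23
Step 3: Theta_D = 186.6 K

186.6


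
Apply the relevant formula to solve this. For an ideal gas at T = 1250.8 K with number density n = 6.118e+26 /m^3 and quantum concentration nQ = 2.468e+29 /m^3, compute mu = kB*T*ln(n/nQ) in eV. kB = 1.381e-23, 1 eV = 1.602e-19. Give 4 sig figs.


Step 1: n/nQ = 6.118e+26/2.468e+29 = 0.002479
Step 2: ln(n/nQ) = -6
Step 3: mu = kB*T*ln(n/nQ) = 1.727e-20*-6 = -1.036e-19 J
Step 4: Convert to eV: -1.036e-19/1.602e-19 = -0.6469 eV

-0.6469


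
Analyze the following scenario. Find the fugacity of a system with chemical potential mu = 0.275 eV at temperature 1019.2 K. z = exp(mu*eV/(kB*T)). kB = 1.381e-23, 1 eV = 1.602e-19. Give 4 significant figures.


Step 1: Convert mu to Joules: 0.275*1.602e-19 = 4.406e-20 J
Step 2: kB*T = 1.381e-23*1019.2 = 1.408e-20 J
Step 3: mu/(kB*T) = 3.13
Step 4: z = exp(3.13) = 22.87

22.87


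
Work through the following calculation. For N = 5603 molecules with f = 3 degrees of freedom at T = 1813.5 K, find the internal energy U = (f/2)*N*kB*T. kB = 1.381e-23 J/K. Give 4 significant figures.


Step 1: f/2 = 3/2 = 1.5
Step 2: N*kB*T = 5603*1.381e-23*1813.5 = 1.403e-16
Step 3: U = 1.5 * 1.403e-16 = 2.105e-16 J

2.105e-16


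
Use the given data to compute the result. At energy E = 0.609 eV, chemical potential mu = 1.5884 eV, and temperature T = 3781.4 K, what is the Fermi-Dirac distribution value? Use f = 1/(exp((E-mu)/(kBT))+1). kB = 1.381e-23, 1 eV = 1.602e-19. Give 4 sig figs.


Step 1: (E - mu) = 0.609 - 1.5884 = -0.9794 eV
Step 2: Convert: (E-mu)*eV = -1.569e-19 J
Step 3: x = (E-mu)*eV/(kB*T) = -3.005
Step 4: f = 1/(exp(-3.005)+1) = 0.9528

0.9528


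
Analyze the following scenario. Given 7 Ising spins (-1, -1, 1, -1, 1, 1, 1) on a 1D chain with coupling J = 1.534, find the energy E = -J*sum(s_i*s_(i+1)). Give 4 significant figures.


Step 1: Nearest-neighbor products: 1, -1, -1, -1, 1, 1
Step 2: Sum of products = 0
Step 3: E = -1.534 * 0 = 0

0


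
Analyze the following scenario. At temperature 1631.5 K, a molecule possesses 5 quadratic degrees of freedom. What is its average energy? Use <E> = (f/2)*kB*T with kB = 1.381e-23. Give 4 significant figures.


Step 1: f/2 = 5/2 = 2.5
Step 2: kB*T = 1.381e-23 * 1631.5 = 2.253e-20
Step 3: <E> = 2.5 * 2.253e-20 = 5.633e-20 J

5.633e-20


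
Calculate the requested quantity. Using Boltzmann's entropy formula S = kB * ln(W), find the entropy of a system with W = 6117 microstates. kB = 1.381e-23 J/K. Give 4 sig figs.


Step 1: ln(W) = ln(6117) = 8.719
Step 2: S = kB * ln(W) = 1.381e-23 * 8.719
Step 3: S = 1.204e-22 J/K

1.204e-22


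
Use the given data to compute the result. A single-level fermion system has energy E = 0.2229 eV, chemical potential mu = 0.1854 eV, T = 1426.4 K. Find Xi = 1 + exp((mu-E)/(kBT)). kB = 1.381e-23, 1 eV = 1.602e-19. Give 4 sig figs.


Step 1: (mu - E) = 0.1854 - 0.2229 = -0.0375 eV
Step 2: x = (mu-E)*eV/(kB*T) = -0.0375*1.602e-19/(1.381e-23*1426.4) = -0.305
Step 3: exp(x) = 0.7371
Step 4: Xi = 1 + 0.7371 = 1.737

1.737


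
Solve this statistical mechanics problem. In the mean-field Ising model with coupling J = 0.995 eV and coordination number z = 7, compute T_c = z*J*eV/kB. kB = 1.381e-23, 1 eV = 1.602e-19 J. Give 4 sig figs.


Step 1: z*J = 7*0.995 = 6.965 eV
Step 2: Convert to Joules: 6.965*1.602e-19 = 1.116e-18 J
Step 3: T_c = 1.116e-18 / 1.381e-23 = 8.08e+04 K

8.08e+04


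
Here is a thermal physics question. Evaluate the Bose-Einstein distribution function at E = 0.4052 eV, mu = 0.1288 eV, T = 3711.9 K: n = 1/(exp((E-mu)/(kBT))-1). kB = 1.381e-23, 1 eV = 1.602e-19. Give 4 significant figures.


Step 1: (E - mu) = 0.2764 eV
Step 2: x = (E-mu)*eV/(kB*T) = 0.2764*1.602e-19/(1.381e-23*3711.9) = 0.8638
Step 3: exp(x) = 2.372
Step 4: n = 1/(exp(x)-1) = 0.7288

0.7288


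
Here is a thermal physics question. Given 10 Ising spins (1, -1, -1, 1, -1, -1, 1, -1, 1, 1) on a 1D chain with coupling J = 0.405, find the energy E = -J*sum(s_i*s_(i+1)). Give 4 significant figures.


Step 1: Nearest-neighbor products: -1, 1, -1, -1, 1, -1, -1, -1, 1
Step 2: Sum of products = -3
Step 3: E = -0.405 * -3 = 1.215

1.215


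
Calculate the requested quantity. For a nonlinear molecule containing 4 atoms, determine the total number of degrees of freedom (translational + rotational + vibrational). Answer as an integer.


Step 1: Translational DOF = 3
Step 2: Rotational DOF (nonlinear) = 3
Step 3: Vibrational DOF = 3*4 - 6 = 6
Step 4: Total = 3 + 3 + 6 = 12

12


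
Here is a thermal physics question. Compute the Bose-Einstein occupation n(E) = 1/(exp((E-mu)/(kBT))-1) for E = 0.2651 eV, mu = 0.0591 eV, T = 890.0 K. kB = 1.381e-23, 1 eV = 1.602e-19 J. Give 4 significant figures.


Step 1: (E - mu) = 0.206 eV
Step 2: x = (E-mu)*eV/(kB*T) = 0.206*1.602e-19/(1.381e-23*890.0) = 2.685
Step 3: exp(x) = 14.66
Step 4: n = 1/(exp(x)-1) = 0.07322

0.07322


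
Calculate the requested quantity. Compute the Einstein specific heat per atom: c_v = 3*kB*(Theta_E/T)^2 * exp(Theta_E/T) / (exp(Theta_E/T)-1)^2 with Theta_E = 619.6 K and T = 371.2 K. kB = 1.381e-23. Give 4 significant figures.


Step 1: x = Theta_E/T = 619.6/371.2 = 1.669
Step 2: x^2 = 2.786
Step 3: exp(x) = 5.308
Step 4: c_v = 3*1.381e-23*2.786*5.308/(5.308-1)^2 = 3.302e-23

3.302e-23


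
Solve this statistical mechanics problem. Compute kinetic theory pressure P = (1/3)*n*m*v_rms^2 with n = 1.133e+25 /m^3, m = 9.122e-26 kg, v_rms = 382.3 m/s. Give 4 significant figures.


Step 1: v_rms^2 = 382.3^2 = 1.462e+05
Step 2: n*m = 1.133e+25*9.122e-26 = 1.034
Step 3: P = (1/3)*1.034*1.462e+05 = 5.035e+04 Pa

5.035e+04


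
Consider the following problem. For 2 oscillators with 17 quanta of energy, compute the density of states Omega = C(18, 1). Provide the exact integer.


Step 1: Use binomial coefficient C(18, 1)
Step 2: Numerator = 18! / 17!
Step 3: Denominator = 1!
Step 4: Omega = 18

18


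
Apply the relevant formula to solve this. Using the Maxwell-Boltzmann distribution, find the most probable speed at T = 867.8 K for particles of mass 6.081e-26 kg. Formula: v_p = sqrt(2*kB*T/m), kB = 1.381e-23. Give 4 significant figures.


Step 1: Numerator = 2*kB*T = 2*1.381e-23*867.8 = 2.397e-20
Step 2: Ratio = 2.397e-20 / 6.081e-26 = 3.942e+05
Step 3: v_p = sqrt(3.942e+05) = 627.8 m/s

627.8


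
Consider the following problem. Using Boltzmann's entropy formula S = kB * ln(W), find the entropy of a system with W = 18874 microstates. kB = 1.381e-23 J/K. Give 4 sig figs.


Step 1: ln(W) = ln(18874) = 9.846
Step 2: S = kB * ln(W) = 1.381e-23 * 9.846
Step 3: S = 1.36e-22 J/K

1.36e-22


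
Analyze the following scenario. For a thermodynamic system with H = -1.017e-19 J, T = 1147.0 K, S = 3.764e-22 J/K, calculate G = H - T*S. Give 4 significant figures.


Step 1: T*S = 1147.0 * 3.764e-22 = 4.317e-19 J
Step 2: G = H - T*S = -1.017e-19 - 4.317e-19
Step 3: G = -5.334e-19 J

-5.334e-19


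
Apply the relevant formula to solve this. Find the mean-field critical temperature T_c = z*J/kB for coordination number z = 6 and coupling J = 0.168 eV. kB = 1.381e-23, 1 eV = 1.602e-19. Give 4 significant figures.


Step 1: z*J = 6*0.168 = 1.008 eV
Step 2: Convert to Joules: 1.008*1.602e-19 = 1.615e-19 J
Step 3: T_c = 1.615e-19 / 1.381e-23 = 1.169e+04 K

1.169e+04


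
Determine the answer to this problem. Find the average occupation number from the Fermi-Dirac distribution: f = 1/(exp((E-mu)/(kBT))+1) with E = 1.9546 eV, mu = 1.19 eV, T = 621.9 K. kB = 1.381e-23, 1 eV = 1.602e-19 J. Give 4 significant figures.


Step 1: (E - mu) = 1.9546 - 1.19 = 0.7646 eV
Step 2: Convert: (E-mu)*eV = 1.225e-19 J
Step 3: x = (E-mu)*eV/(kB*T) = 14.26
Step 4: f = 1/(exp(14.26)+1) = 6.398e-07

6.398e-07


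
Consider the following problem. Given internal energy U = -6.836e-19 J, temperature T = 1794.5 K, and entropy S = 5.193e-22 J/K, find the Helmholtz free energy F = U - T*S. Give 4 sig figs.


Step 1: T*S = 1794.5 * 5.193e-22 = 9.319e-19 J
Step 2: F = U - T*S = -6.836e-19 - 9.319e-19
Step 3: F = -1.615e-18 J

-1.615e-18


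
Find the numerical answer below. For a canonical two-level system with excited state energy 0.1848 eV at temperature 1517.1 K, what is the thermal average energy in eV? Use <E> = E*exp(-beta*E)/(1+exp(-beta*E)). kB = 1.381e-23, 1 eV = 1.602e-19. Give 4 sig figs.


Step 1: beta*E = 0.1848*1.602e-19/(1.381e-23*1517.1) = 1.413
Step 2: exp(-beta*E) = 0.2434
Step 3: <E> = 0.1848*0.2434/(1+0.2434) = 0.03618 eV

0.03618


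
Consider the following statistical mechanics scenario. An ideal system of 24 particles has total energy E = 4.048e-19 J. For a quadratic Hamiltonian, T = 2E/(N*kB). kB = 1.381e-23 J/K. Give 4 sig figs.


Step 1: Numerator = 2*E = 2*4.048e-19 = 8.096e-19 J
Step 2: Denominator = N*kB = 24*1.381e-23 = 3.314e-22
Step 3: T = 8.096e-19 / 3.314e-22 = 2443 K

2443


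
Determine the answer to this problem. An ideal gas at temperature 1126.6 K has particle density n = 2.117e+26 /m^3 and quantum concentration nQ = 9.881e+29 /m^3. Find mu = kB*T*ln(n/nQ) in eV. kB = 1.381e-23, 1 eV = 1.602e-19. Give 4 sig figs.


Step 1: n/nQ = 2.117e+26/9.881e+29 = 0.0002142
Step 2: ln(n/nQ) = -8.448
Step 3: mu = kB*T*ln(n/nQ) = 1.556e-20*-8.448 = -1.314e-19 J
Step 4: Convert to eV: -1.314e-19/1.602e-19 = -0.8205 eV

-0.8205


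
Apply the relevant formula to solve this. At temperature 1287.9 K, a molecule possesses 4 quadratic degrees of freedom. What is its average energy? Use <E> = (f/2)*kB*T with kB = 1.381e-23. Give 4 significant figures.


Step 1: f/2 = 4/2 = 2
Step 2: kB*T = 1.381e-23 * 1287.9 = 1.779e-20
Step 3: <E> = 2 * 1.779e-20 = 3.557e-20 J

3.557e-20


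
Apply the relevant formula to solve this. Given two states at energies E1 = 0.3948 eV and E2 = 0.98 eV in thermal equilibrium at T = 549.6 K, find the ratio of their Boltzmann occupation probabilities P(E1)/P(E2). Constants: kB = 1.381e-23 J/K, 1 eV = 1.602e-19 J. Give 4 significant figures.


Step 1: Compute energy difference dE = E1 - E2 = 0.3948 - 0.98 = -0.5852 eV
Step 2: Convert to Joules: dE_J = -0.5852 * 1.602e-19 = -9.375e-20 J
Step 3: Compute exponent = -dE_J / (kB * T) = -(-9.375e-20) / (1.381e-23 * 549.6) = 12.35
Step 4: P(E1)/P(E2) = exp(12.35) = 2.314e+05

2.314e+05


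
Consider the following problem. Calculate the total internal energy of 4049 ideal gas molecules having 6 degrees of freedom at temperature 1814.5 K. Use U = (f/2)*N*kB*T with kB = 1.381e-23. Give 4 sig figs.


Step 1: f/2 = 6/2 = 3.0
Step 2: N*kB*T = 4049*1.381e-23*1814.5 = 1.015e-16
Step 3: U = 3.0 * 1.015e-16 = 3.044e-16 J

3.044e-16


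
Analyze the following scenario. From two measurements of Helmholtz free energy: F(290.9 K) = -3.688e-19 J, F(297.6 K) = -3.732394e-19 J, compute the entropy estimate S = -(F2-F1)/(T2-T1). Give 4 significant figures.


Step 1: dF = F2 - F1 = -3.732394e-19 - (-3.688e-19) = -4.4394e-21 J
Step 2: dT = T2 - T1 = 297.6 - 290.9 = 6.7 K
Step 3: S = -dF/dT = -(-4.4394e-21)/6.7 = 6.626e-22 J/K

6.626e-22


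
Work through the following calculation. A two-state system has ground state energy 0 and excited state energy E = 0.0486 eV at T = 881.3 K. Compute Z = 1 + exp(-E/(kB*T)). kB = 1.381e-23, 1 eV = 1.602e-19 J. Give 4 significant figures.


Step 1: Compute beta*E = E*eV/(kB*T) = 0.0486*1.602e-19/(1.381e-23*881.3) = 0.6397
Step 2: exp(-beta*E) = exp(-0.6397) = 0.5274
Step 3: Z = 1 + 0.5274 = 1.527

1.527


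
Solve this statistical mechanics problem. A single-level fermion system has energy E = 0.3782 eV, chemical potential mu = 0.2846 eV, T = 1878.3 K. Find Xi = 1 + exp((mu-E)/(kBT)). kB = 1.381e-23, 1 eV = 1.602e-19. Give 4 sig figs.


Step 1: (mu - E) = 0.2846 - 0.3782 = -0.0936 eV
Step 2: x = (mu-E)*eV/(kB*T) = -0.0936*1.602e-19/(1.381e-23*1878.3) = -0.5781
Step 3: exp(x) = 0.561
Step 4: Xi = 1 + 0.561 = 1.561

1.561


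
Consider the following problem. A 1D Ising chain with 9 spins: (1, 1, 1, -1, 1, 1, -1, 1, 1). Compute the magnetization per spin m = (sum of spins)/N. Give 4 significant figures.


Step 1: Count up spins (+1): 7, down spins (-1): 2
Step 2: Total magnetization M = 7 - 2 = 5
Step 3: m = M/N = 5/9 = 0.5556

0.5556


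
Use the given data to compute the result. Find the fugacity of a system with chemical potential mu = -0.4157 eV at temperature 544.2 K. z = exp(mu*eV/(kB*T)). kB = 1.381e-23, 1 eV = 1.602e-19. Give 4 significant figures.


Step 1: Convert mu to Joules: -0.4157*1.602e-19 = -6.66e-20 J
Step 2: kB*T = 1.381e-23*544.2 = 7.515e-21 J
Step 3: mu/(kB*T) = -8.861
Step 4: z = exp(-8.861) = 0.0001418

0.0001418


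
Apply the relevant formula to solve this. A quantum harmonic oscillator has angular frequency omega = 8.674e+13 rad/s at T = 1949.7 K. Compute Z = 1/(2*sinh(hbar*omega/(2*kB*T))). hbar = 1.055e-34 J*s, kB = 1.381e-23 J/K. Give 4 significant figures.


Step 1: Compute x = hbar*omega/(kB*T) = 1.055e-34*8.674e+13/(1.381e-23*1949.7) = 0.3399
Step 2: x/2 = 0.1699
Step 3: sinh(x/2) = 0.1708
Step 4: Z = 1/(2*0.1708) = 2.928

2.928


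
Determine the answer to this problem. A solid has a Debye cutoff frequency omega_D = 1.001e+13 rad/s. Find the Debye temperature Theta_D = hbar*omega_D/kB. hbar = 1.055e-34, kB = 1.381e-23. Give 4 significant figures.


Step 1: hbar*omega_D = 1.055e-34 * 1.001e+13 = 1.056e-21 J
Step 2: Theta_D = 1.056e-21 / 1.381e-23
Step 3: Theta_D = 76.47 K

76.47


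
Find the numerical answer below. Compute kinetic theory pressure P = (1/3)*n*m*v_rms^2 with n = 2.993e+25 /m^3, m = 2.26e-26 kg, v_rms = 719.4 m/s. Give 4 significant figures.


Step 1: v_rms^2 = 719.4^2 = 5.175e+05
Step 2: n*m = 2.993e+25*2.26e-26 = 0.6764
Step 3: P = (1/3)*0.6764*5.175e+05 = 1.167e+05 Pa

1.167e+05


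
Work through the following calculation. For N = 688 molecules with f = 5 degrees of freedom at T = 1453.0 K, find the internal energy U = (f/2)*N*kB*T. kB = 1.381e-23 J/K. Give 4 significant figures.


Step 1: f/2 = 5/2 = 2.5
Step 2: N*kB*T = 688*1.381e-23*1453.0 = 1.381e-17
Step 3: U = 2.5 * 1.381e-17 = 3.451e-17 J

3.451e-17


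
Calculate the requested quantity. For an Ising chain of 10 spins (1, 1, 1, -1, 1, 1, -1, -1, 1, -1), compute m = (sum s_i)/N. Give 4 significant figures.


Step 1: Count up spins (+1): 6, down spins (-1): 4
Step 2: Total magnetization M = 6 - 4 = 2
Step 3: m = M/N = 2/10 = 0.2

0.2


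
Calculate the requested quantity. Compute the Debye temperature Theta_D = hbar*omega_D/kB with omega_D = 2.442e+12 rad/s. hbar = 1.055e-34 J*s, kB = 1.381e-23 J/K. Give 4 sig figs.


Step 1: hbar*omega_D = 1.055e-34 * 2.442e+12 = 2.576e-22 J
Step 2: Theta_D = 2.576e-22 / 1.381e-23
Step 3: Theta_D = 18.66 K

18.66


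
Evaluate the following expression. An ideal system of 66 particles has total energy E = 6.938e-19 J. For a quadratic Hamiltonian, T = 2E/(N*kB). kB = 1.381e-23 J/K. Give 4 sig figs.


Step 1: Numerator = 2*E = 2*6.938e-19 = 1.388e-18 J
Step 2: Denominator = N*kB = 66*1.381e-23 = 9.115e-22
Step 3: T = 1.388e-18 / 9.115e-22 = 1522 K

1522


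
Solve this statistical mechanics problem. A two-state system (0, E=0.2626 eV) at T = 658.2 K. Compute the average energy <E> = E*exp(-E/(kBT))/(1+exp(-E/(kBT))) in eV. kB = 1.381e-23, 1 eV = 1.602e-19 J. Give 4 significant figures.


Step 1: beta*E = 0.2626*1.602e-19/(1.381e-23*658.2) = 4.628
Step 2: exp(-beta*E) = 0.009773
Step 3: <E> = 0.2626*0.009773/(1+0.009773) = 0.002542 eV

0.002542


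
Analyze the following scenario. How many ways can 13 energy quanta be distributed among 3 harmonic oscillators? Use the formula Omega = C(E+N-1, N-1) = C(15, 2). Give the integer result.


Step 1: Use binomial coefficient C(15, 2)
Step 2: Numerator = 15! / 13!
Step 3: Denominator = 2!
Step 4: Omega = 105

105


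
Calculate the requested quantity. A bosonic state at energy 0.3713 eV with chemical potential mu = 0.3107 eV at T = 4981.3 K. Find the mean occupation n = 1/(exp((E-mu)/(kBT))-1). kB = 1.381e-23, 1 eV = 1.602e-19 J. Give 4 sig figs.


Step 1: (E - mu) = 0.0606 eV
Step 2: x = (E-mu)*eV/(kB*T) = 0.0606*1.602e-19/(1.381e-23*4981.3) = 0.1411
Step 3: exp(x) = 1.152
Step 4: n = 1/(exp(x)-1) = 6.598

6.598


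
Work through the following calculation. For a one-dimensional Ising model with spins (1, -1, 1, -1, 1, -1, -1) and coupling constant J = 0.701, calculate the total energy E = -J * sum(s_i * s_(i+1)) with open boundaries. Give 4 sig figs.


Step 1: Nearest-neighbor products: -1, -1, -1, -1, -1, 1
Step 2: Sum of products = -4
Step 3: E = -0.701 * -4 = 2.804

2.804


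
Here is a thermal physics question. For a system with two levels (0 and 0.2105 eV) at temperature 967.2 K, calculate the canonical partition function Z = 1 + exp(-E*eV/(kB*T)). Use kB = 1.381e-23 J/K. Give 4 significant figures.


Step 1: Compute beta*E = E*eV/(kB*T) = 0.2105*1.602e-19/(1.381e-23*967.2) = 2.525
Step 2: exp(-beta*E) = exp(-2.525) = 0.08008
Step 3: Z = 1 + 0.08008 = 1.08

1.08


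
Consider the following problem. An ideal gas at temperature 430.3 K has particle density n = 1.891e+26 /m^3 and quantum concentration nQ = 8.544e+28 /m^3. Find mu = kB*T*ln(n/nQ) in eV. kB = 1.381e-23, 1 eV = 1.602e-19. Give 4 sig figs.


Step 1: n/nQ = 1.891e+26/8.544e+28 = 0.002213
Step 2: ln(n/nQ) = -6.113
Step 3: mu = kB*T*ln(n/nQ) = 5.942e-21*-6.113 = -3.633e-20 J
Step 4: Convert to eV: -3.633e-20/1.602e-19 = -0.2268 eV

-0.2268


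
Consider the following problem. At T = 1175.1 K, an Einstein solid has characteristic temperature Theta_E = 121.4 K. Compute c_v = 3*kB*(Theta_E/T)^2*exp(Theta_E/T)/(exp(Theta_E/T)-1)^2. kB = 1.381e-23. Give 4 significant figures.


Step 1: x = Theta_E/T = 121.4/1175.1 = 0.1033
Step 2: x^2 = 0.01067
Step 3: exp(x) = 1.109
Step 4: c_v = 3*1.381e-23*0.01067*1.109/(1.109-1)^2 = 4.139e-23

4.139e-23


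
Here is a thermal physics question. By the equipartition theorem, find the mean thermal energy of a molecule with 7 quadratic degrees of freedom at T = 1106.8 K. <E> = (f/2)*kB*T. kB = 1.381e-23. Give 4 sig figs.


Step 1: f/2 = 7/2 = 3.5
Step 2: kB*T = 1.381e-23 * 1106.8 = 1.528e-20
Step 3: <E> = 3.5 * 1.528e-20 = 5.35e-20 J

5.35e-20


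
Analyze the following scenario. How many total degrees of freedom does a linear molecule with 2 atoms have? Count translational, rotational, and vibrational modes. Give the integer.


Step 1: Translational DOF = 3
Step 2: Rotational DOF (linear) = 2
Step 3: Vibrational DOF = 3*2 - 5 = 1
Step 4: Total = 3 + 2 + 1 = 6

6


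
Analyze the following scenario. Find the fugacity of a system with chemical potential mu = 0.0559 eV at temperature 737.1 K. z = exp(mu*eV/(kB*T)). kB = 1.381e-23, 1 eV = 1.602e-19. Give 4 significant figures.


Step 1: Convert mu to Joules: 0.0559*1.602e-19 = 8.955e-21 J
Step 2: kB*T = 1.381e-23*737.1 = 1.018e-20 J
Step 3: mu/(kB*T) = 0.8797
Step 4: z = exp(0.8797) = 2.41

2.41


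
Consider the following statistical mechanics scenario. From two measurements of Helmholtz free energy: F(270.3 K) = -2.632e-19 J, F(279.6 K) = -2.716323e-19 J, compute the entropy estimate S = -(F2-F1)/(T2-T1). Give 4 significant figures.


Step 1: dF = F2 - F1 = -2.716323e-19 - (-2.632e-19) = -8.4323e-21 J
Step 2: dT = T2 - T1 = 279.6 - 270.3 = 9.3 K
Step 3: S = -dF/dT = -(-8.4323e-21)/9.3 = 9.067e-22 J/K

9.067e-22
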